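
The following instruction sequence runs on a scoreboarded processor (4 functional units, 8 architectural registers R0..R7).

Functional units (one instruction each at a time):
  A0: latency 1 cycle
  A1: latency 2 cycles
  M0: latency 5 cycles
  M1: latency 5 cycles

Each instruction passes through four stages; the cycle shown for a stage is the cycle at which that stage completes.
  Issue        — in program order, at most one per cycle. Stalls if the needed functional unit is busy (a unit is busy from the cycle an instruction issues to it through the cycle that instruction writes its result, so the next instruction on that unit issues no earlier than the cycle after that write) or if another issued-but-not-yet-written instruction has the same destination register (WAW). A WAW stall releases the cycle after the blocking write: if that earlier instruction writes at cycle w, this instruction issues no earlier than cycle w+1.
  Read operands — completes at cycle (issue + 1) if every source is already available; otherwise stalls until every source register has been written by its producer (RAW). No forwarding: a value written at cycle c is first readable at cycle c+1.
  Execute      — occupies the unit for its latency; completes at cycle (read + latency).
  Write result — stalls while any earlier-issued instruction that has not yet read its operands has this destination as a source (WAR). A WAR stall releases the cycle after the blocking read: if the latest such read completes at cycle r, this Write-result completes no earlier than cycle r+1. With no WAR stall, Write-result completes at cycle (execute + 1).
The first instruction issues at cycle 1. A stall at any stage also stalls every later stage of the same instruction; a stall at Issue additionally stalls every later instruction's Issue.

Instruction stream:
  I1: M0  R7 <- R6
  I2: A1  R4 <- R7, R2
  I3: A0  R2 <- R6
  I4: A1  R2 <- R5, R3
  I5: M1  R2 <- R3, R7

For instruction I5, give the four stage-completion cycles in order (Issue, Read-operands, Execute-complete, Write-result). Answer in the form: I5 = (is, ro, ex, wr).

I5 = (18, 19, 24, 25)

[I1] 1/2/7/8
[I2] 2/9/11/12  (RAW R7: wait I1 write@8)
[I3] 3/4/5/10  (WAR R2: wait I2 read@9)
[I4] 13/14/16/17  (struct: A1 busy until I2 writes@12)
[I5] 18/19/24/25  (WAW R2: wait I4 write@17)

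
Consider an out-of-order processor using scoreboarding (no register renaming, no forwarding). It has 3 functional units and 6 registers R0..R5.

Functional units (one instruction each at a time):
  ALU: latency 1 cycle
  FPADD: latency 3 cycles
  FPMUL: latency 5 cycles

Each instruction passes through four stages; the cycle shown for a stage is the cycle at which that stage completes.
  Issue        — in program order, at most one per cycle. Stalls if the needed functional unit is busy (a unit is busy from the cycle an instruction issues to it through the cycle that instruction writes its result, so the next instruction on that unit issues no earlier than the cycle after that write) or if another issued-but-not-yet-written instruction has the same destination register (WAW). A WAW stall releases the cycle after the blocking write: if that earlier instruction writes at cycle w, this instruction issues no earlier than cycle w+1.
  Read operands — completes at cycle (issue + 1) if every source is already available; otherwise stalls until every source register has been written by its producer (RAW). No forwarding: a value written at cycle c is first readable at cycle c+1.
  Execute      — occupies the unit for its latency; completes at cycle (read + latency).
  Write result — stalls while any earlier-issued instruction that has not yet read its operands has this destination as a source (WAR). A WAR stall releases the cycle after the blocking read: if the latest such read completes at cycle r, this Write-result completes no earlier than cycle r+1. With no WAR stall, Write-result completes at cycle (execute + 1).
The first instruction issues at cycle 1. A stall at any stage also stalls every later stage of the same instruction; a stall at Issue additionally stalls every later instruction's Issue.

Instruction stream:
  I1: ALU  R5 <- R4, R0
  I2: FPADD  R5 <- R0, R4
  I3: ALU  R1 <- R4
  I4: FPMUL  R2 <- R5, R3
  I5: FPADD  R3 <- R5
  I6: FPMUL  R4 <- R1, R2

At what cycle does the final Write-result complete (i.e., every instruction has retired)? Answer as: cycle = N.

[1] issue I1 (ALU)
[2] I1 read-ops
[3] I1 finished on ALU
[4] I1→R5
[5] issue I2 (FPADD)
[6] I2 read-ops; issue I3 (ALU)
[7] I3 read-ops; issue I4 (FPMUL)
[8] I3 finished on ALU
[9] I2 finished on FPADD; I3→R1
[10] I2→R5
[11] I4 read-ops; issue I5 (FPADD)
[12] I5 read-ops
[15] I5 finished on FPADD
[16] I4 finished on FPMUL; I5→R3
[17] I4→R2
[18] issue I6 (FPMUL)
[19] I6 read-ops
[24] I6 finished on FPMUL
[25] I6→R4

cycle = 25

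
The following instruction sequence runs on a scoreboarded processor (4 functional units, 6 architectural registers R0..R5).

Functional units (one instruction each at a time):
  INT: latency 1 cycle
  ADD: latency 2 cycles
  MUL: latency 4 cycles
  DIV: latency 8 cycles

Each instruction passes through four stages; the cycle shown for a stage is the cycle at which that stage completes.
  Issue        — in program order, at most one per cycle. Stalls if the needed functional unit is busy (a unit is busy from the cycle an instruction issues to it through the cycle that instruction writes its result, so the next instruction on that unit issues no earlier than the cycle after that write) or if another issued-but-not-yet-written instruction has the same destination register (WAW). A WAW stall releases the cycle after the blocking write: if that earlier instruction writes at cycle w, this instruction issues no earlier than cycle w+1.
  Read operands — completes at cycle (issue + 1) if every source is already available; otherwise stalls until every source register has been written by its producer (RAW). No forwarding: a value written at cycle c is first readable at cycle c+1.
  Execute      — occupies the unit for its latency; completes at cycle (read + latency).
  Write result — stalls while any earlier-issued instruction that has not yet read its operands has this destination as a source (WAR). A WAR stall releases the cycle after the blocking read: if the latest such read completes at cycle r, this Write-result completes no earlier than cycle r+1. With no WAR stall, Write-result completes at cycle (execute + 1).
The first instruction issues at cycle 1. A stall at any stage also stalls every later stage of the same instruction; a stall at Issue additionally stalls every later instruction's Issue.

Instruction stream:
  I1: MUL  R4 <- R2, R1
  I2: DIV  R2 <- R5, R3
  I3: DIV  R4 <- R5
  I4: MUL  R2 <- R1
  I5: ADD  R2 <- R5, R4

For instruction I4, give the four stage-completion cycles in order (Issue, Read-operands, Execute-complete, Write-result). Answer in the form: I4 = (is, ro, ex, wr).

I4 = (14, 15, 19, 20)

[1] I1→MUL
[2] I1 RO · I2→DIV
[3] I2 RO
[6] I1 EX
[7] I1 WR R4
[11] I2 EX
[12] I2 WR R2
[13] I3→DIV
[14] I3 RO · I4→MUL
[15] I4 RO
[19] I4 EX
[20] I4 WR R2
[21] I5→ADD
[22] I3 EX
[23] I3 WR R4
[24] I5 RO
[26] I5 EX
[27] I5 WR R2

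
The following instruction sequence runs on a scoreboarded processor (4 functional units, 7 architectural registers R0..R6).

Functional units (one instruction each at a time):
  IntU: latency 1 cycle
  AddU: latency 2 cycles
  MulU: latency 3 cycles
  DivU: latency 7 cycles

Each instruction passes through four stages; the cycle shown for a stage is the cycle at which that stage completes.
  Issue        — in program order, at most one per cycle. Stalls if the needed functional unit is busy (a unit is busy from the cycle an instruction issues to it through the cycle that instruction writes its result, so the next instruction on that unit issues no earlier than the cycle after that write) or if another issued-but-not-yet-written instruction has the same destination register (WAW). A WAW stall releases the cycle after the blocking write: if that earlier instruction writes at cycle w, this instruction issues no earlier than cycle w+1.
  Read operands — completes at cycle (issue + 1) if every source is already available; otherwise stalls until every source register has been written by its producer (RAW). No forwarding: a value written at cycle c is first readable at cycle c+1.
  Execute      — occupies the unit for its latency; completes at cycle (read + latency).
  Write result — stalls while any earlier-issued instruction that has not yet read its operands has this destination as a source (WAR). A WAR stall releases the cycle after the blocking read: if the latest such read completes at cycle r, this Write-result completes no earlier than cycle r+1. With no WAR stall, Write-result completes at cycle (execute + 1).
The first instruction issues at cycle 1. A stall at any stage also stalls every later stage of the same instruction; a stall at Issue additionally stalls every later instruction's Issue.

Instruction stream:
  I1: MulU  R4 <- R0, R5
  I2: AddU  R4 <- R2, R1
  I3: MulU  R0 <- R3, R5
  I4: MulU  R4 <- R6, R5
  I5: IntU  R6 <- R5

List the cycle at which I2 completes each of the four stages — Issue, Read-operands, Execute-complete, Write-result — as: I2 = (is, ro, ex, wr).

I2 = (7, 8, 10, 11)

c1: I1 issues→MulU
c2: I1 reads
c5: I1 exec-done
c6: I1 writes R4
c7: I2 issues→AddU
c8: I2 reads, I3 issues→MulU
c9: I3 reads
c10: I2 exec-done
c11: I2 writes R4
c12: I3 exec-done
c13: I3 writes R0
c14: I4 issues→MulU
c15: I4 reads, I5 issues→IntU
c16: I5 reads
c17: I5 exec-done
c18: I4 exec-done, I5 writes R6
c19: I4 writes R4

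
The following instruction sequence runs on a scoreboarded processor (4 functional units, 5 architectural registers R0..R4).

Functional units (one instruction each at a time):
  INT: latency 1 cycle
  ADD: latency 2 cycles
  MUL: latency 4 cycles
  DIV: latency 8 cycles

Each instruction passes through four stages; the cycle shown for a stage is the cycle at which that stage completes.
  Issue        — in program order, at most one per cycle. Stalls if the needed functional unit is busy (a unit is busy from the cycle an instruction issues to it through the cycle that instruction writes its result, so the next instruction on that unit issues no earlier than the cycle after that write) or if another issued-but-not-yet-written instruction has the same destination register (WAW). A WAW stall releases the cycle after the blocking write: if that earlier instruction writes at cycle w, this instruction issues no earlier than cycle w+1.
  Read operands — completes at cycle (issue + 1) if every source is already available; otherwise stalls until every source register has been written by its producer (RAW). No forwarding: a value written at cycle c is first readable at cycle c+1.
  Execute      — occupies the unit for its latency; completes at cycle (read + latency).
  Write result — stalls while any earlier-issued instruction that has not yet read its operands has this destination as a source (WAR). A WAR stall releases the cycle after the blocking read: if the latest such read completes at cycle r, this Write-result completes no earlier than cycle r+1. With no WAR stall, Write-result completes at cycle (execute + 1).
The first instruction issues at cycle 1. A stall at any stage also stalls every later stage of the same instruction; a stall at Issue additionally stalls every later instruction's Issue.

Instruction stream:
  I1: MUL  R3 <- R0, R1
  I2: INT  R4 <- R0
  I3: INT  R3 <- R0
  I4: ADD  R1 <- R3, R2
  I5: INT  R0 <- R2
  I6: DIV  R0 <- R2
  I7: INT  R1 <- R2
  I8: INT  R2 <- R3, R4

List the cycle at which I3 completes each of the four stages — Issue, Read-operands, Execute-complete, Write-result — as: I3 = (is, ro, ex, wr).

[1] I1 issues→MUL
[2] I1 reads · I2 issues→INT
[3] I2 reads
[4] I2 exec-done
[5] I2 writes R4
[6] I1 exec-done
[7] I1 writes R3
[8] I3 issues→INT
[9] I3 reads · I4 issues→ADD
[10] I3 exec-done
[11] I3 writes R3
[12] I4 reads · I5 issues→INT
[13] I5 reads
[14] I4 exec-done · I5 exec-done
[15] I4 writes R1 · I5 writes R0
[16] I6 issues→DIV
[17] I6 reads · I7 issues→INT
[18] I7 reads
[19] I7 exec-done
[20] I7 writes R1
[21] I8 issues→INT
[22] I8 reads
[23] I8 exec-done
[24] I8 writes R2
[25] I6 exec-done
[26] I6 writes R0

I3 = (8, 9, 10, 11)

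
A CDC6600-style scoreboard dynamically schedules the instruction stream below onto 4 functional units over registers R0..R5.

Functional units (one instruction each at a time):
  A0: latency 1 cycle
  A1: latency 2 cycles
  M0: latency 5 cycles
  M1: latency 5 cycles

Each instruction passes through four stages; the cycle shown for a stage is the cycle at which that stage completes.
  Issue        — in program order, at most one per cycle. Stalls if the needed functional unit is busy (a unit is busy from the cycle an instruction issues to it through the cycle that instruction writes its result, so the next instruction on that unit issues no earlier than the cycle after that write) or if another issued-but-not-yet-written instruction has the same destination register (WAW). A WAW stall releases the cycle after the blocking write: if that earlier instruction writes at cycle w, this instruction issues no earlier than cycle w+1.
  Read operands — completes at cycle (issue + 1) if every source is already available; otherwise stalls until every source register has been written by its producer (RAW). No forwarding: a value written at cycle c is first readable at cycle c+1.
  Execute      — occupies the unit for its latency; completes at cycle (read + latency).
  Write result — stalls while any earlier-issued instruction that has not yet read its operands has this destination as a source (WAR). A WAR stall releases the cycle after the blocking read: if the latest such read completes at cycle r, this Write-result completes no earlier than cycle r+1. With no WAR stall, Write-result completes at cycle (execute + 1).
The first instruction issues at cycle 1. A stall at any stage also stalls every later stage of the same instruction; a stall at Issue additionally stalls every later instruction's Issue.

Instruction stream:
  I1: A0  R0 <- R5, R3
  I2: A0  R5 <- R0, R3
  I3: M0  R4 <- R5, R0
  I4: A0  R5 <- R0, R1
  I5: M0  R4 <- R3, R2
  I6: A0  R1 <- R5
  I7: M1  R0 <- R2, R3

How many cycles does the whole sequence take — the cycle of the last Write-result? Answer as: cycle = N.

I1  is:1  ro:2  ex:3  wr:4
I2  is:5  ro:6  ex:7  wr:8  — struct: A0 busy until I1 writes@4
I3  is:6  ro:9  ex:14  wr:15  — RAW R5: wait I2 write@8
I4  is:9  ro:10  ex:11  wr:12  — struct: A0 busy until I2 writes@8
I5  is:16  ro:17  ex:22  wr:23  — struct: M0 busy until I3 writes@15
I6  is:17  ro:18  ex:19  wr:20
I7  is:18  ro:19  ex:24  wr:25

cycle = 25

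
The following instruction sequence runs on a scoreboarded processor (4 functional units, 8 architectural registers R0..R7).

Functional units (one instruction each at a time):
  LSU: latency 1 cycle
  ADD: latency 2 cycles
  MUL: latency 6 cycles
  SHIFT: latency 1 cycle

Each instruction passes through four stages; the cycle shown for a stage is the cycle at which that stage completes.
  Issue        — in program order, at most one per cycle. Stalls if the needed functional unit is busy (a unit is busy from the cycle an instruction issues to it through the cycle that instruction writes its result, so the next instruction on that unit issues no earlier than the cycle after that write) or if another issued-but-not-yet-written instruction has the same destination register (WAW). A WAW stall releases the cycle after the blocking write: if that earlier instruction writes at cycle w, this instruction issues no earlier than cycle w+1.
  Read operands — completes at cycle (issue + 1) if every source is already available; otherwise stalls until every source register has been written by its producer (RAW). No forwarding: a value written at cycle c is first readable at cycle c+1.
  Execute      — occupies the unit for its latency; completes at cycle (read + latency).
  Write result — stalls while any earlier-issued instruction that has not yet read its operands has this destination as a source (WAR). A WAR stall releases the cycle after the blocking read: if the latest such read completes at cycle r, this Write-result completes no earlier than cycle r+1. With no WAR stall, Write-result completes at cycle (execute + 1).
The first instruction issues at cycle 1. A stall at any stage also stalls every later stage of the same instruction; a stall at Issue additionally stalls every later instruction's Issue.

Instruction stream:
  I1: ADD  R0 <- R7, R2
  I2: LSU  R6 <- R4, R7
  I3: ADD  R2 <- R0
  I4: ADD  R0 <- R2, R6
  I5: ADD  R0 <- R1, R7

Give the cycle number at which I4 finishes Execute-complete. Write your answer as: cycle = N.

c1: I1→ADD
c2: I1 RO; I2→LSU
c3: I2 RO
c4: I1 EX; I2 EX
c5: I1 WR R0; I2 WR R6
c6: I3→ADD
c7: I3 RO
c9: I3 EX
c10: I3 WR R2
c11: I4→ADD
c12: I4 RO
c14: I4 EX
c15: I4 WR R0
c16: I5→ADD
c17: I5 RO
c19: I5 EX
c20: I5 WR R0

cycle = 14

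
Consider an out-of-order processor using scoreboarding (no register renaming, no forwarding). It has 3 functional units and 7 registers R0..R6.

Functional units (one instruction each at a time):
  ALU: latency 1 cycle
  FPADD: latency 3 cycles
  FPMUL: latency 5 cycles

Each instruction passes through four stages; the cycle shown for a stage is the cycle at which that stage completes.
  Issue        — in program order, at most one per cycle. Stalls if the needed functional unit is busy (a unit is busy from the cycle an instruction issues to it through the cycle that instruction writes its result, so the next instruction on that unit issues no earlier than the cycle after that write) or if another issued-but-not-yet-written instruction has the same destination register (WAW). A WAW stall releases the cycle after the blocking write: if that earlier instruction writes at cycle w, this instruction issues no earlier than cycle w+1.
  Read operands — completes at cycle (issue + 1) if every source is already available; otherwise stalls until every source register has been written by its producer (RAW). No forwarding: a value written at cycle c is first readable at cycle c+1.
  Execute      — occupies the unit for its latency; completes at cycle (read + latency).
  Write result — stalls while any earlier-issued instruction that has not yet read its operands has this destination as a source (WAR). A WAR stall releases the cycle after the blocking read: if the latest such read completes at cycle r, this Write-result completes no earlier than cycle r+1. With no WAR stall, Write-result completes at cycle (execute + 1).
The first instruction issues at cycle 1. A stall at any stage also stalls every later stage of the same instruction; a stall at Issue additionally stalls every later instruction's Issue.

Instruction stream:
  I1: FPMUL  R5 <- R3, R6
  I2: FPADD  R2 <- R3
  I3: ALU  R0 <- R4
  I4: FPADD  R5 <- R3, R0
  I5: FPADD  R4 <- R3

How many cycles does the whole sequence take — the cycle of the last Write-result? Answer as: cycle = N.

cycle = 20

cycle 1: I1 issues→FPMUL
cycle 2: I1 reads | I2 issues→FPADD
cycle 3: I2 reads | I3 issues→ALU
cycle 4: I3 reads
cycle 5: I3 exec-done
cycle 6: I2 exec-done | I3 writes R0
cycle 7: I1 exec-done | I2 writes R2
cycle 8: I1 writes R5
cycle 9: I4 issues→FPADD
cycle 10: I4 reads
cycle 13: I4 exec-done
cycle 14: I4 writes R5
cycle 15: I5 issues→FPADD
cycle 16: I5 reads
cycle 19: I5 exec-done
cycle 20: I5 writes R4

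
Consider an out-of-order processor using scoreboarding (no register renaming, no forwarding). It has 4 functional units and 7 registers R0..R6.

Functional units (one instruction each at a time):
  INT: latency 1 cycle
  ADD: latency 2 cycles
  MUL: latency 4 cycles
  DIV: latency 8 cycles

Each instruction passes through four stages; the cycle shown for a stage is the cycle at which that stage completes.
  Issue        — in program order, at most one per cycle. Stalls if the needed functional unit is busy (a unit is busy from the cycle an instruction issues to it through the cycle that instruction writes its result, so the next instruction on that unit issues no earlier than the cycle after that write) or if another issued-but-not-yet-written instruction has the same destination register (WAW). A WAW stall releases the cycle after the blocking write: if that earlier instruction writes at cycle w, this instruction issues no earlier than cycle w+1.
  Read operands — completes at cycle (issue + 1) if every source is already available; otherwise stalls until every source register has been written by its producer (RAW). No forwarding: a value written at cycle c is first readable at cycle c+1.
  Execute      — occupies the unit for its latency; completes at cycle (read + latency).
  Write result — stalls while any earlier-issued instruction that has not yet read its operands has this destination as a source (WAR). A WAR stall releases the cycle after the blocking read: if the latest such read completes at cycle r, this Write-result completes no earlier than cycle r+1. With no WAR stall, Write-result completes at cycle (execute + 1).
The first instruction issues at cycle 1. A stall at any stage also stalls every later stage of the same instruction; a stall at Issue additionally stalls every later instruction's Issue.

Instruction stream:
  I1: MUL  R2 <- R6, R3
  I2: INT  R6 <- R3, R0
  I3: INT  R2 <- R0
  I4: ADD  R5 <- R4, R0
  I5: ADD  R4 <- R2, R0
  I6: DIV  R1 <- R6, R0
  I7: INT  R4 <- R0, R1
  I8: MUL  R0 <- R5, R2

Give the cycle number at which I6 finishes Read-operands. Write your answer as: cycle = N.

I1  is:1  ro:2  ex:6  wr:7
I2  is:2  ro:3  ex:4  wr:5
I3  is:8  ro:9  ex:10  wr:11  — WAW R2: wait I1 write@7
I4  is:9  ro:10  ex:12  wr:13
I5  is:14  ro:15  ex:17  wr:18  — struct: ADD busy until I4 writes@13
I6  is:15  ro:16  ex:24  wr:25
I7  is:19  ro:26  ex:27  wr:28  — WAW R4: wait I5 write@18, RAW R1: wait I6 write@25
I8  is:20  ro:21  ex:25  wr:27  — WAR R0: wait I7 read@26

cycle = 16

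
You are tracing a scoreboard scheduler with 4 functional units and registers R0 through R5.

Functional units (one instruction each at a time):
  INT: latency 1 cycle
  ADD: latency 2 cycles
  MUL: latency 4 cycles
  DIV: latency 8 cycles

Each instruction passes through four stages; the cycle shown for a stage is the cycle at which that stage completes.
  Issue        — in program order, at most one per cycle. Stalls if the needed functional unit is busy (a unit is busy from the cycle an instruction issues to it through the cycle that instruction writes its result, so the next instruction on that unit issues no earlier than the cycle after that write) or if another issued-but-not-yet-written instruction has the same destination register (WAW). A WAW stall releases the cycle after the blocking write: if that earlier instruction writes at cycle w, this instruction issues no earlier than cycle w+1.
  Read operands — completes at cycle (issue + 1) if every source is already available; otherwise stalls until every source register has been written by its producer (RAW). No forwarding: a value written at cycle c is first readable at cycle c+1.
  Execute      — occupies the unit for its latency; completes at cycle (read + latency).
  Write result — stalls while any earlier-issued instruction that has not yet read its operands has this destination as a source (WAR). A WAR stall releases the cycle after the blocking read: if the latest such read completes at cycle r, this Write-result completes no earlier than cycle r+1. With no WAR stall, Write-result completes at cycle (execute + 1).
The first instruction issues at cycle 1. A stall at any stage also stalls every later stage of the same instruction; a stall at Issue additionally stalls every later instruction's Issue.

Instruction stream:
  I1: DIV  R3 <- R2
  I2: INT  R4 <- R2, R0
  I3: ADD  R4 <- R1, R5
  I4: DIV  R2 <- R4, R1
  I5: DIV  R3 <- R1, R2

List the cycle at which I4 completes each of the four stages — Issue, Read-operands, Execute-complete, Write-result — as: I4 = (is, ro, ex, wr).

t=1  I1 issues→DIV
t=2  I1 reads, I2 issues→INT
t=3  I2 reads
t=4  I2 exec-done
t=5  I2 writes R4
t=6  I3 issues→ADD
t=7  I3 reads
t=9  I3 exec-done
t=10  I1 exec-done, I3 writes R4
t=11  I1 writes R3
t=12  I4 issues→DIV
t=13  I4 reads
t=21  I4 exec-done
t=22  I4 writes R2
t=23  I5 issues→DIV
t=24  I5 reads
t=32  I5 exec-done
t=33  I5 writes R3

I4 = (12, 13, 21, 22)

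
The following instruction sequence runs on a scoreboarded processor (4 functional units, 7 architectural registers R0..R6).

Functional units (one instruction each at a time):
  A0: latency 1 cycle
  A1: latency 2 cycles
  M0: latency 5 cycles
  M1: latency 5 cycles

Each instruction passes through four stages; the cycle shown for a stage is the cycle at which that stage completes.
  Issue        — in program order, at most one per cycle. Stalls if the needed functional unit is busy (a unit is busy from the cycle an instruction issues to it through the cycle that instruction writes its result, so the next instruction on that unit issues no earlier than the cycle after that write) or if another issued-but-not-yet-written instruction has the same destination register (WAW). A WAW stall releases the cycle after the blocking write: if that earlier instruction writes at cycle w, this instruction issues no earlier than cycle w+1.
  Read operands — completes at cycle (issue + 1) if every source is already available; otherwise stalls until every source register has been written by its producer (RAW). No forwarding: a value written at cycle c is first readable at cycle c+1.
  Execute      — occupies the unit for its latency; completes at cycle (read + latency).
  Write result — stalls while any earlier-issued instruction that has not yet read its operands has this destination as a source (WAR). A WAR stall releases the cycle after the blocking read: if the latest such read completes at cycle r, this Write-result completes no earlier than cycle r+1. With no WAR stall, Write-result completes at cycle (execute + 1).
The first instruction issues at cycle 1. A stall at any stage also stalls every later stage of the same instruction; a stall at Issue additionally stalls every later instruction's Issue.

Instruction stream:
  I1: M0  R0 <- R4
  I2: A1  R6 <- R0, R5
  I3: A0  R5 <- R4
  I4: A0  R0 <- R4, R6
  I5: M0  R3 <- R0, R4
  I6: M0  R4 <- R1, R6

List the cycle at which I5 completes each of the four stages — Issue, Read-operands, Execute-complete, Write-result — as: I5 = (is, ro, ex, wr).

I5 = (12, 16, 21, 22)

cycle 1: I1 dispatched to M0
cycle 2: I1 operands ready, I2 dispatched to A1
cycle 3: I3 dispatched to A0
cycle 4: I3 operands ready
cycle 5: I3 complete
cycle 7: I1 complete
cycle 8: R0←I1
cycle 9: I2 operands ready
cycle 10: R5←I3
cycle 11: I2 complete, I4 dispatched to A0
cycle 12: R6←I2, I5 dispatched to M0
cycle 13: I4 operands ready
cycle 14: I4 complete
cycle 15: R0←I4
cycle 16: I5 operands ready
cycle 21: I5 complete
cycle 22: R3←I5
cycle 23: I6 dispatched to M0
cycle 24: I6 operands ready
cycle 29: I6 complete
cycle 30: R4←I6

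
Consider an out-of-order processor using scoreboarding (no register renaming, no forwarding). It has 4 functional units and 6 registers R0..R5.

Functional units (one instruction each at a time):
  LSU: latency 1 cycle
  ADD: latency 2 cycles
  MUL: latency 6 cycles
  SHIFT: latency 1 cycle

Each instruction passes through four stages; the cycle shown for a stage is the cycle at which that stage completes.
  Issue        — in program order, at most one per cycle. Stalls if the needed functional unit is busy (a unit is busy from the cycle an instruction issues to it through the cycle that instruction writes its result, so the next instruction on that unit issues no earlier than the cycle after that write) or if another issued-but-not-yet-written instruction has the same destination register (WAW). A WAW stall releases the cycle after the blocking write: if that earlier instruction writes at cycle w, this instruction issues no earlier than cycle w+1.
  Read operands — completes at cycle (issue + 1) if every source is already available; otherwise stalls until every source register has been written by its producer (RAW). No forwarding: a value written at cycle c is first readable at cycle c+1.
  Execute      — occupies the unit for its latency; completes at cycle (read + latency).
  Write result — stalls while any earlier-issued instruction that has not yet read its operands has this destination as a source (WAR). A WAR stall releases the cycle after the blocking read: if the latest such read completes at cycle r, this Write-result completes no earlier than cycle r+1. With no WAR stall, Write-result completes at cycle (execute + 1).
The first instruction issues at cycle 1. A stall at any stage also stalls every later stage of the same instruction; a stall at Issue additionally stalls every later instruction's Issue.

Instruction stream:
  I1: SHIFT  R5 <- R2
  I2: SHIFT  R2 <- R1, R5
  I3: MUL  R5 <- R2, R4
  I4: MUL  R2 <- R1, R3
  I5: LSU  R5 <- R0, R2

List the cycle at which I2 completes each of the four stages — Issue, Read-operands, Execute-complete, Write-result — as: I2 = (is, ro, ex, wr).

[I1] 1/2/3/4
[I2] 5/6/7/8  (struct: SHIFT busy until I1 writes@4)
[I3] 6/9/15/16  (RAW R2: wait I2 write@8)
[I4] 17/18/24/25  (struct: MUL busy until I3 writes@16)
[I5] 18/26/27/28  (RAW R2: wait I4 write@25)

I2 = (5, 6, 7, 8)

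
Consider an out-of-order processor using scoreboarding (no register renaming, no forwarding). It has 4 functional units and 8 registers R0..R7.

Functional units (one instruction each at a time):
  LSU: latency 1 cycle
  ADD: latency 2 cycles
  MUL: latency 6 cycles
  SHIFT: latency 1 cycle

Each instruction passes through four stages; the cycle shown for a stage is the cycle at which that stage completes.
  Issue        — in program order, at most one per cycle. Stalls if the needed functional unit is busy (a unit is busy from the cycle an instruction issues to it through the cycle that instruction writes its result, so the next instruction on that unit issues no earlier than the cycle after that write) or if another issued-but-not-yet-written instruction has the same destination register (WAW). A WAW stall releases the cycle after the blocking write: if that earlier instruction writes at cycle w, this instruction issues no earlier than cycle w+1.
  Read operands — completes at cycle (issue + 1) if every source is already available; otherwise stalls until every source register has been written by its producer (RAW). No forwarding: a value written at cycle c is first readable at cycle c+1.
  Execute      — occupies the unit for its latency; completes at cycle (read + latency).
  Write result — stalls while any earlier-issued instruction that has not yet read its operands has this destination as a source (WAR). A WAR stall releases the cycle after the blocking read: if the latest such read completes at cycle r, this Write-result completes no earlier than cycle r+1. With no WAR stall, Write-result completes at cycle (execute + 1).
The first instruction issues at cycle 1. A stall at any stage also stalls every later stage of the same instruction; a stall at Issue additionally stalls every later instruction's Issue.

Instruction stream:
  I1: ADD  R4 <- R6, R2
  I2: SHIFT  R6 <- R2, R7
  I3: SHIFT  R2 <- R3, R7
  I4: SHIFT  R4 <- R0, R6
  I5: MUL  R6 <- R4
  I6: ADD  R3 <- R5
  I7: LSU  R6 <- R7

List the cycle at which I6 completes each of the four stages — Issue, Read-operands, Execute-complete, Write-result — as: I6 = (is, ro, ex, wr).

I1  is:1  ro:2  ex:4  wr:5
I2  is:2  ro:3  ex:4  wr:5
I3  is:6  ro:7  ex:8  wr:9  — struct: SHIFT busy until I2 writes@5
I4  is:10  ro:11  ex:12  wr:13  — struct: SHIFT busy until I3 writes@9
I5  is:11  ro:14  ex:20  wr:21  — RAW R4: wait I4 write@13
I6  is:12  ro:13  ex:15  wr:16
I7  is:22  ro:23  ex:24  wr:25  — WAW R6: wait I5 write@21

I6 = (12, 13, 15, 16)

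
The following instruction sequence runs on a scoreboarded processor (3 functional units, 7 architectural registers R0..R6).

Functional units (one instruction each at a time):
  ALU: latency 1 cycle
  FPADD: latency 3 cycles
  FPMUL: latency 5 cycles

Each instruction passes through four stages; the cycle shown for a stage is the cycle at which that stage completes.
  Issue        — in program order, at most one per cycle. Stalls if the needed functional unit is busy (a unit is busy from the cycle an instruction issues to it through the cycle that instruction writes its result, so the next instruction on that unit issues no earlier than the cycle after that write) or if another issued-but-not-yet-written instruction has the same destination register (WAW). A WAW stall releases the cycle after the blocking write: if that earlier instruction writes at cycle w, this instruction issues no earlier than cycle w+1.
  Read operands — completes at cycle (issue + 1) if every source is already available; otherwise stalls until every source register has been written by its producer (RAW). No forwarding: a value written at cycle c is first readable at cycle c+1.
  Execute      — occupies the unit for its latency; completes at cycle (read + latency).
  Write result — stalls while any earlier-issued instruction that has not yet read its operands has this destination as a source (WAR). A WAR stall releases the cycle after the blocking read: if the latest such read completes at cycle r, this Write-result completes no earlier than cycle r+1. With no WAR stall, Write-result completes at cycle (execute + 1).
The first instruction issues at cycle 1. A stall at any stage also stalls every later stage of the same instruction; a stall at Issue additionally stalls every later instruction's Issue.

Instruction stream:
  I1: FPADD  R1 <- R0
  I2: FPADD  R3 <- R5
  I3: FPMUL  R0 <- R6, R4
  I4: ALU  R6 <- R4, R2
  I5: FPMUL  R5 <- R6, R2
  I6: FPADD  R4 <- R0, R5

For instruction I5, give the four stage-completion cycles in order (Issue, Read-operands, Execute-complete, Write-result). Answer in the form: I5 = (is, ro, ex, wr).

I1  is:1  ro:2  ex:5  wr:6
I2  is:7  ro:8  ex:11  wr:12  — struct: FPADD busy until I1 writes@6
I3  is:8  ro:9  ex:14  wr:15
I4  is:9  ro:10  ex:11  wr:12
I5  is:16  ro:17  ex:22  wr:23  — struct: FPMUL busy until I3 writes@15
I6  is:17  ro:24  ex:27  wr:28  — RAW R5: wait I5 write@23

I5 = (16, 17, 22, 23)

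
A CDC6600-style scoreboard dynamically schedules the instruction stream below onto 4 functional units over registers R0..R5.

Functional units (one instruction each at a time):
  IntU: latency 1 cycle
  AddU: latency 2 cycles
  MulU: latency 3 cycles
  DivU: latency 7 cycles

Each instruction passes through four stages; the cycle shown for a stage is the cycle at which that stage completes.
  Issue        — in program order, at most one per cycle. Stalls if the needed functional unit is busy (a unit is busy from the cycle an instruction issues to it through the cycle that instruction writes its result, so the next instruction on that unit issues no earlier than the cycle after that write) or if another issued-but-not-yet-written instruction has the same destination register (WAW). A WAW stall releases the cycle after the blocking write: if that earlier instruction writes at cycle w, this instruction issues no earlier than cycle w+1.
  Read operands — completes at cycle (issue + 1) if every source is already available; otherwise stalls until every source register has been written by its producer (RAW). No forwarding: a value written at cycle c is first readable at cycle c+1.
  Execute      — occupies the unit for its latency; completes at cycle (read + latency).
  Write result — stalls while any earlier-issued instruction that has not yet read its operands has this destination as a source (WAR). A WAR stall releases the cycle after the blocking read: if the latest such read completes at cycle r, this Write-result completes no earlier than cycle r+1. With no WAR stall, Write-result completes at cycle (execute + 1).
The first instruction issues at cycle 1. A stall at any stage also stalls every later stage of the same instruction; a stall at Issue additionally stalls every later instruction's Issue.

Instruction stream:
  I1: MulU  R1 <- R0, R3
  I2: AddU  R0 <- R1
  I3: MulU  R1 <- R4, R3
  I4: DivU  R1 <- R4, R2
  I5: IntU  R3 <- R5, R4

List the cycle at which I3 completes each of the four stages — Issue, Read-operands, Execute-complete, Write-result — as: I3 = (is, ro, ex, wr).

I3 = (7, 8, 11, 12)

t=1  issue I1 (MulU)
t=2  I1 read-ops | issue I2 (AddU)
t=5  I1 finished on MulU
t=6  I1→R1
t=7  I2 read-ops | issue I3 (MulU)
t=8  I3 read-ops
t=9  I2 finished on AddU
t=10  I2→R0
t=11  I3 finished on MulU
t=12  I3→R1
t=13  issue I4 (DivU)
t=14  I4 read-ops | issue I5 (IntU)
t=15  I5 read-ops
t=16  I5 finished on IntU
t=17  I5→R3
t=21  I4 finished on DivU
t=22  I4→R1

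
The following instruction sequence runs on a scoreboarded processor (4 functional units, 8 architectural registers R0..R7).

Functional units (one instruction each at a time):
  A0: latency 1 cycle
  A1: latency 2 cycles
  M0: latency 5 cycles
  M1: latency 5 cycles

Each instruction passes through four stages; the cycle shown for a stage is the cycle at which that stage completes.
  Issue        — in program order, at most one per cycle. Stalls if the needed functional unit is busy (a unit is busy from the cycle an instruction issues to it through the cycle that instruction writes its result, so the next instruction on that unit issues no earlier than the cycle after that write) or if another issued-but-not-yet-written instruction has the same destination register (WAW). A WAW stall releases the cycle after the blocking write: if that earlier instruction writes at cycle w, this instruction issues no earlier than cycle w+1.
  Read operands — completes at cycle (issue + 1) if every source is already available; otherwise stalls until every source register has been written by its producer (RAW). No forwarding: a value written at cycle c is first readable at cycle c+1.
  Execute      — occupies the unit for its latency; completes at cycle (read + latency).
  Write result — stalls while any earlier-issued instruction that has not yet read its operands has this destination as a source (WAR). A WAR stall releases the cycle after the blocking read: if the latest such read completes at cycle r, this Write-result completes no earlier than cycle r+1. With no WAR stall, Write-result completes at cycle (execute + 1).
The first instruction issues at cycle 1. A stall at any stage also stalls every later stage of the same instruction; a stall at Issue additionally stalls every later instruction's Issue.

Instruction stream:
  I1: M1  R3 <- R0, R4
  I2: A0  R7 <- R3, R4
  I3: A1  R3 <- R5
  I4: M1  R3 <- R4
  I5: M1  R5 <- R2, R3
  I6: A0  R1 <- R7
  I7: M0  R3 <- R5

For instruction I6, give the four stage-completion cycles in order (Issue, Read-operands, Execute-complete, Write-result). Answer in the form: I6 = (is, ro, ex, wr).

I6 = (23, 24, 25, 26)

t=1  I1 dispatched to M1
t=2  I1 operands ready, I2 dispatched to A0
t=7  I1 complete
t=8  R3←I1
t=9  I2 operands ready, I3 dispatched to A1
t=10  I2 complete, I3 operands ready
t=11  R7←I2
t=12  I3 complete
t=13  R3←I3
t=14  I4 dispatched to M1
t=15  I4 operands ready
t=20  I4 complete
t=21  R3←I4
t=22  I5 dispatched to M1
t=23  I5 operands ready, I6 dispatched to A0
t=24  I6 operands ready, I7 dispatched to M0
t=25  I6 complete
t=26  R1←I6
t=28  I5 complete
t=29  R5←I5
t=30  I7 operands ready
t=35  I7 complete
t=36  R3←I7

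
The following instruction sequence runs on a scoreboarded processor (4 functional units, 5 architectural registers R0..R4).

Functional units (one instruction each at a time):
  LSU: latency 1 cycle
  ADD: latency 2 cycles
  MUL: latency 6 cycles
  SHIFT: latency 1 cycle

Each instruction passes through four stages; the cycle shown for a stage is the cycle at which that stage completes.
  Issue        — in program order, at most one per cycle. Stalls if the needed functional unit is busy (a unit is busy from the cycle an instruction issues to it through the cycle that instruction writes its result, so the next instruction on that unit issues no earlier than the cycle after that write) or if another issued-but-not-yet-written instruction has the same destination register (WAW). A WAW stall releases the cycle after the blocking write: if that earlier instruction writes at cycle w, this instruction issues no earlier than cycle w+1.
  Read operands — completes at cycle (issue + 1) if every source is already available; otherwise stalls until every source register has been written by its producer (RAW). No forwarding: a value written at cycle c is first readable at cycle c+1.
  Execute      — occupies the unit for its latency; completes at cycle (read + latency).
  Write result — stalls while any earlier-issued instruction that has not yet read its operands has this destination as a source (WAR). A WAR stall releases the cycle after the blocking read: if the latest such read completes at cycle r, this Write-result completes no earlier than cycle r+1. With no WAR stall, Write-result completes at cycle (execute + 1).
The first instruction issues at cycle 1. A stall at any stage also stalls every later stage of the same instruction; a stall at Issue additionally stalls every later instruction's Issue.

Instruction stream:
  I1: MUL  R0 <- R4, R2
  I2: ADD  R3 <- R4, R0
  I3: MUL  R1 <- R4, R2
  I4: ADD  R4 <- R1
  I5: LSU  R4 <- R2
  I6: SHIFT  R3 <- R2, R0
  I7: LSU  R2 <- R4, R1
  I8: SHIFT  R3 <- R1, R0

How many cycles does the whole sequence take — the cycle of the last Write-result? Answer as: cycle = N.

cycle = 31

  I1 | 1 | 2 | 8 | 9
  I2 | 2 | 10 | 12 | 13   RAW R0: wait I1 write@9
  I3 | 10 | 11 | 17 | 18   struct: MUL busy until I1 writes@9
  I4 | 14 | 19 | 21 | 22   struct: ADD busy until I2 writes@13 · RAW R1: wait I3 write@18
  I5 | 23 | 24 | 25 | 26   WAW R4: wait I4 write@22
  I6 | 24 | 25 | 26 | 27
  I7 | 27 | 28 | 29 | 30   struct: LSU busy until I5 writes@26
  I8 | 28 | 29 | 30 | 31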